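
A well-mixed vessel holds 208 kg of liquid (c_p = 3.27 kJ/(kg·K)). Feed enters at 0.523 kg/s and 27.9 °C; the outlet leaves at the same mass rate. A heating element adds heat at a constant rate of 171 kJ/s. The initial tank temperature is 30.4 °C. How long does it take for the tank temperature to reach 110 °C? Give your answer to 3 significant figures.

Energy balance: M c_p dT/dt = ṁ c_p (T_in − T) + 171.
τ = M/ṁ = 397.71 s; T_ss = T_in + Q̇/(ṁ c_p) = 127.89 °C.
T(t) = T_ss + (T₀ − T_ss) e^(−t/τ). Set T = 110:
e^(−t/τ) = (110 − 127.89)/(30.4 − 127.89) = 0.18349
t = −397.71 · ln(0.18349) = 674.35 s.

674 s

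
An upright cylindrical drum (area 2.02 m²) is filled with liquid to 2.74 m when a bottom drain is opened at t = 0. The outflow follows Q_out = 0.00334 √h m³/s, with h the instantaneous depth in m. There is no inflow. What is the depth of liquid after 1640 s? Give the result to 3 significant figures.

With no inflow, A dh/dt = −0.00334 √h.
∫ h^(−1/2) dh = −(0.00334/A) ∫ dt, giving 2√h = 2√h₀ − (0.00334/A) t.
√h = √2.74 − 0.00334·1640/(2·2.02) = 1.6553 − 1.3558 = 0.29945.
h = 0.29945² = 0.089672 m.

0.0897 m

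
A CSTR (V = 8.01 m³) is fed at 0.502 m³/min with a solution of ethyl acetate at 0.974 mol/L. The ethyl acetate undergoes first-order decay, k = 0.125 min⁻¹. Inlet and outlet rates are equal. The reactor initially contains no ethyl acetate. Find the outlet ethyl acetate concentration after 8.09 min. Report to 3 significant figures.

0.254 mol/L

Accumulation = in − out − consumed: V dC/dt = Q C_in − Q C − k V C.
dC/dt = (Q/V) C_in − (Q/V + k) C; effective rate a = Q/V + k = 0.062672 + 0.125 = 0.18767 min⁻¹.
C_ss = Q C_in/(Q + kV) = 0.32526 mol/L; C(t) = C_ss + (C₀ − C_ss) e^(−a t).
C(8.09) = 0.32526 + (-0.32526)·e^(−0.18767·8.09) = 0.32526 + (-0.32526)·0.21909 = 0.25400 mol/L.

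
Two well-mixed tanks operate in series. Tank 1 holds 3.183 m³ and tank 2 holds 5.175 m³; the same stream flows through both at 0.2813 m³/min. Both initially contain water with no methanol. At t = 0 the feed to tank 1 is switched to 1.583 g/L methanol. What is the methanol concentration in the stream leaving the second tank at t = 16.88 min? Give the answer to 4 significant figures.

0.5091 g/L

Time constants: τᵢ = Vᵢ/Q for each well-mixed tank.
τ₁ = 3.183/0.2813 = 11.3153 min; τ₂ = 5.175/0.2813 = 18.3967 min.
Solving the cascade with C₁(0)=C₂(0)=0 gives C₂(t) = C_in[1 − (τ₁ e^(−t/τ₁) − τ₂ e^(−t/τ₂))/(τ₁ − τ₂)].
At t = 16.88: e^(−t/τ₁) = 0.224971, e^(−t/τ₂) = 0.399495.
C₂ = 1.583·[1 − (11.3153·0.224971 − 18.3967·0.399495)/(-7.08141)] = 1.583·0.321635 = 0.509149 g/L.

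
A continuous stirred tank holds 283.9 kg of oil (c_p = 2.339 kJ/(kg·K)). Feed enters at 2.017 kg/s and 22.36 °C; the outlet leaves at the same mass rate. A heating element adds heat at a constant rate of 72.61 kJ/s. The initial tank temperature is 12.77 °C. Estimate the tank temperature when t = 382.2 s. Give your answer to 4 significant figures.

36.10 °C

First-law balance (no shaft work): M c_p dT/dt = ṁ c_p (T_in − T) + 72.61.
Rearrange: dT/dt = (T_ss − T)/τ with τ = M/ṁ = 140.754 s and T_ss = T_in + Q̇/(ṁ c_p) = 37.7508 °C.
T approaches T_ss exponentially: T(t) = T_ss + (T₀ − T_ss) e^(−t/τ).
T(382.2) = 37.7508 + (-24.9808)·e^(−382.2/140.754) = 37.7508 + (-24.9808)·0.0661796 = 36.0976 °C.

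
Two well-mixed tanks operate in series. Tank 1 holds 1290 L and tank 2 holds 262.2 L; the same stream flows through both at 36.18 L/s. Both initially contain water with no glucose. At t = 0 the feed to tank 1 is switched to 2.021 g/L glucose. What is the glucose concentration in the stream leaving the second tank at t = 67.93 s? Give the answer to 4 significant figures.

Species balance on tank i: dCᵢ/dt = (Cᵢ₋₁ − Cᵢ)/τᵢ with τᵢ = Vᵢ/Q.
τ₁ = 1290/36.18 = 35.6551 s; τ₂ = 262.2/36.18 = 7.24710 s.
Solving the cascade with C₁(0)=C₂(0)=0 gives C₂(t) = C_in[1 − (τ₁ e^(−t/τ₁) − τ₂ e^(−t/τ₂))/(τ₁ − τ₂)].
At t = 67.93: e^(−t/τ₁) = 0.148793, e^(−t/τ₂) = 8.49534e-05.
C₂ = 2.021·[1 − (35.6551·0.148793 − 7.24710·8.49534e-05)/(28.4080)] = 2.021·0.813270 = 1.64362 g/L.

1.644 g/L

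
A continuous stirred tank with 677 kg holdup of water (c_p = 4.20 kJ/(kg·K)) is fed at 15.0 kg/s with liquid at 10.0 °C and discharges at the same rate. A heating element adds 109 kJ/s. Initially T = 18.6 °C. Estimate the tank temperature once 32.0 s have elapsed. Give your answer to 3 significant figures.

First-law balance (no shaft work): M c_p dT/dt = ṁ c_p (T_in − T) + 109.
Rearrange: dT/dt = (T_ss − T)/τ with τ = M/ṁ = 45.133 s and T_ss = T_in + Q̇/(ṁ c_p) = 11.730 °C.
T approaches T_ss exponentially: T(t) = T_ss + (T₀ − T_ss) e^(−t/τ).
T(32.0) = 11.730 + (6.8698)·e^(−32.0/45.133) = 11.730 + (6.8698)·0.49213 = 15.111 °C.

15.1 °C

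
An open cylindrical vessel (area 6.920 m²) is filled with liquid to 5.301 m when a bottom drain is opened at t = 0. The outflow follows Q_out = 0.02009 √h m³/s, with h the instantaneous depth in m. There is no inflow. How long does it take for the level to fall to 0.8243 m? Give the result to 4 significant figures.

960.7 s

With no inflow, A dh/dt = −0.02009 √h.
This is separable: 2 d(√h)/dt = −0.02009/A, so √h = √h₀ − (0.02009/(2A)) t.
t = 2A(√h₀ − √h)/0.02009 = 2·6.920·(√5.301 − √0.8243)/0.02009
  = 13.8400 × (2.30239 − 0.907910) / 0.02009 = 960.657 s.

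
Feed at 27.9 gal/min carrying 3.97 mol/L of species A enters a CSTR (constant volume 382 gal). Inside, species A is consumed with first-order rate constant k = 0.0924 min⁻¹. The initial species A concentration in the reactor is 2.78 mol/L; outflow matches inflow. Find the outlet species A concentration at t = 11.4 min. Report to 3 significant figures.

1.91 mol/L

Species balance: V dC/dt = Q C_in − Q C − k V C.
dC/dt = (Q/V) C_in − (Q/V + k) C; effective rate a = Q/V + k = 0.073037 + 0.0924 = 0.16544 min⁻¹.
C_ss = Q C_in/(Q + kV) = 1.7527 mol/L; C(t) = C_ss + (C₀ − C_ss) e^(−a t).
C(11.4) = 1.7527 + (1.0273)·e^(−0.16544·11.4) = 1.7527 + (1.0273)·0.15168 = 1.9085 mol/L.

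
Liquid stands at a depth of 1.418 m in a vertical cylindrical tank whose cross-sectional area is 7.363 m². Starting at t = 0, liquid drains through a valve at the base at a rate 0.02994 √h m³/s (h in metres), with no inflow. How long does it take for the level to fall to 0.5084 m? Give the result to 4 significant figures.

Unsteady balance on liquid volume: A dh/dt = −0.02994 √h.
∫ h^(−1/2) dh = −(0.02994/A) ∫ dt, giving 2√h = 2√h₀ − (0.02994/A) t.
t = 2A(√h₀ − √h)/0.02994 = 2·7.363·(√1.418 − √0.5084)/0.02994
  = 14.7260 × (1.19080 − 0.713022) / 0.02994 = 234.994 s.

235.0 s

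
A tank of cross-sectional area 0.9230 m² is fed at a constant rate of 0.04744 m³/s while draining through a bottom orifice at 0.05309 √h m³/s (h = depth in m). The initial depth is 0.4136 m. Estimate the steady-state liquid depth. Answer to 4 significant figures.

Volume balance on the tank: A dh/dt = Q_in − 0.05309 √h. At steady state dh/dt = 0:
Q_in = 0.05309 √h_ss ⇒ √h_ss = 0.04744/0.05309 = 0.893577.
h_ss = 0.893577² = 0.798480 m. (Since h₀ = 0.4136 m < h_ss, the level will rise toward this value.)

0.7985 m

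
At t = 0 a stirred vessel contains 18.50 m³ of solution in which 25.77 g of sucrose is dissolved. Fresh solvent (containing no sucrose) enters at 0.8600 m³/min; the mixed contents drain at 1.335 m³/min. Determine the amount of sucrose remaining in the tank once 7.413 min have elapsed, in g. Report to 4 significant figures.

Let m(t) be the amount of sucrose. Volume: V(t) = V₀ + (Q_in − Q_out) t = 18.50 − 0.475000 t; V(7.413) = 14.9788 m³.
No sucrose enters, so dm/dt = −Q_out · (m/V).
dm/m = −Q_out dt/(V₀ − 0.475000 t); integrating gives ln(m/m₀) = −(Q_out/(Q_in−Q_out)) ln(V/V₀).
m = m₀ (V₀/V)^(Q_out/(Q_in−Q_out)) = 25.77 × (18.50/14.9788)^(-2.81053) = 14.2366 g.

14.24 g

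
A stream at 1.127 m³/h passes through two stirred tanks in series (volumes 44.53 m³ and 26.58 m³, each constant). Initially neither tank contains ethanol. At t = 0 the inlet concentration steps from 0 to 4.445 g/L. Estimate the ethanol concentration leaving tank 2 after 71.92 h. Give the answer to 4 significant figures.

2.971 g/L

Each tank obeys Vᵢ dCᵢ/dt = Q(Cᵢ₋₁ − Cᵢ), so τᵢ = Vᵢ/Q.
τ₁ = 44.53/1.127 = 39.5120 h; τ₂ = 26.58/1.127 = 23.5847 h.
Tank 1: C₁ = C_in(1 − e^(−t/τ₁)). Tank 2 (τ₁ ≠ τ₂): C₂ = C_in[1 − (τ₁ e^(−t/τ₁) − τ₂ e^(−t/τ₂))/(τ₁ − τ₂)].
At t = 71.92: e^(−t/τ₁) = 0.161992, e^(−t/τ₂) = 0.0473859.
C₂ = 4.445·[1 − (39.5120·0.161992 − 23.5847·0.0473859)/(15.9272)] = 4.445·0.668301 = 2.97060 g/L.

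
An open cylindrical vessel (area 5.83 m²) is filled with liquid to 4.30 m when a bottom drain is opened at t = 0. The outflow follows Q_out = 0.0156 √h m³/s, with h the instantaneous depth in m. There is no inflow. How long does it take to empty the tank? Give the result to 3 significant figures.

A dh/dt = −Q_out = −0.0156 √h.
This is separable: 2 d(√h)/dt = −0.0156/A, so √h = √h₀ − (0.0156/(2A)) t.
Set h = 0: 2√h₀ = (0.0156/A) t_empty ⇒ t_empty = 2A√h₀/0.0156.
t_empty = 2·5.83·√4.30/0.0156 = 11.660·2.0736/0.0156 = 1549.9 s.

1550 s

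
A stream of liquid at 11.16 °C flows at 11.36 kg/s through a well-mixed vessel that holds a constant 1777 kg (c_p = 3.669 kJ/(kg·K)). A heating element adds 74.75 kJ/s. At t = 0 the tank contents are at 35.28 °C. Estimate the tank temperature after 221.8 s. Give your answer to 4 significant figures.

Unsteady energy balance on the tank contents: M c_p dT/dt = ṁ c_p (T_in − T) + 74.75.
Rearrange: dT/dt = (T_ss − T)/τ with τ = M/ṁ = 156.426 s and T_ss = T_in + Q̇/(ṁ c_p) = 12.9534 °C.
Solution: T(t) = T_ss + (T₀ − T_ss) e^(−t/τ).
T(221.8) = 12.9534 + (22.3266)·e^(−221.8/156.426) = 12.9534 + (22.3266)·0.242217 = 18.3613 °C.

18.36 °C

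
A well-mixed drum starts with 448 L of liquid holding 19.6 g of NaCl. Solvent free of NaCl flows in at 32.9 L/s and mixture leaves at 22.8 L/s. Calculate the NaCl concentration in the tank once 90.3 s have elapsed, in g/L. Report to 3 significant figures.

0.00117 g/L

Total volume: dV/dt = Q_in − Q_out = 10.100 L/s, so V(t) = 448 + 10.100 t and V(90.3) = 1360.0 L.
No NaCl enters, so dm/dt = −Q_out · (m/V).
Separate: dm/m = −Q_out dt/V(t) ⇒ ln(m/m₀) = −(Q_out/(Q_in−Q_out)) ln(V/V₀).
m = m₀ (V₀/V)^(Q_out/(Q_in−Q_out)) = 19.6 × (448/1360.0)^(2.2574) = 1.5980 g.
C = m/V = 1.5980/1360.0 = 0.0011749 g/L.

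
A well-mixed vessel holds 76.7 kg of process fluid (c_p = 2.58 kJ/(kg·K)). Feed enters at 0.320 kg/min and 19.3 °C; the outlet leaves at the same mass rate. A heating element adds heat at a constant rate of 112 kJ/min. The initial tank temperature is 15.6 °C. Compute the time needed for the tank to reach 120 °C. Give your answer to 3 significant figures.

First-law balance (no shaft work): M c_p dT/dt = ṁ c_p (T_in − T) + 112.
τ = M/ṁ = 239.69 min; T_ss = T_in + Q̇/(ṁ c_p) = 154.96 °C.
T(t) = T_ss + (T₀ − T_ss) e^(−t/τ). Set T = 120:
e^(−t/τ) = (120 − 154.96)/(15.6 − 154.96) = 0.25086
t = −239.69 · ln(0.25086) = 331.46 min.

331 min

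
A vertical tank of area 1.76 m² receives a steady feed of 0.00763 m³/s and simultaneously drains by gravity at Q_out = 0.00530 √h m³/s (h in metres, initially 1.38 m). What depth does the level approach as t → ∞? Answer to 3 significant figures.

Unsteady balance on liquid volume: A dh/dt = Q_in − 0.00530 √h. At steady state dh/dt = 0:
Q_in = 0.00530 √h_ss ⇒ √h_ss = 0.00763/0.00530 = 1.4396.
h_ss = 1.4396² = 2.0725 m. (Since h₀ = 1.38 m < h_ss, the level will rise toward this value.)

2.07 m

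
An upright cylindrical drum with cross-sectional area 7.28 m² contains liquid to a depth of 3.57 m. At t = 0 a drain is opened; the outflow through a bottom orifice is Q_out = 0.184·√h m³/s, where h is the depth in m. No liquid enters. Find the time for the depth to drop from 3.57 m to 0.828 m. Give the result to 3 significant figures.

A dh/dt = −Q_out = −0.184 √h.
∫ h^(−1/2) dh = −(0.184/A) ∫ dt, giving 2√h = 2√h₀ − (0.184/A) t.
t = 2A(√h₀ − √h)/0.184 = 2·7.28·(√3.57 − √0.828)/0.184
  = 14.560 × (1.8894 − 0.90995) / 0.184 = 77.508 s.

77.5 s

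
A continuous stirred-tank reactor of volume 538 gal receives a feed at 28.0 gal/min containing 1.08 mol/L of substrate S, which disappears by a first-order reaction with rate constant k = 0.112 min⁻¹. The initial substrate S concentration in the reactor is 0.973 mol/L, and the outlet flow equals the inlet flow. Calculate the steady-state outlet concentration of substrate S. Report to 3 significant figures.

0.343 mol/L

V dC/dt = Q(C_in − C) − k V C.
At steady state: 0 = Q C_in − (Q + kV) C_ss, so C_ss = Q C_in/(Q + kV).
C_ss = 28.0·1.08/(28.0 + 0.112·538) = 30.240/88.256 = 0.34264 mol/L.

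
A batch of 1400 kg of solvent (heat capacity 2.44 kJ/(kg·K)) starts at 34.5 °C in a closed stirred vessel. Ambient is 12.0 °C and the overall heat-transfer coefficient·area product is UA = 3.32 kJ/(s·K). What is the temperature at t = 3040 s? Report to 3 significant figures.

13.2 °C

Lumped-capacitance energy balance: M c_p dT/dt = UA(T_amb − T).
dT/dt = (T_ss − T)/τ with T_ss = T_amb = 12.000 °C, τ = M c_p/UA = 1400·2.44/3.32 = 1028.9 s.
Solution: T(t) = T_ss + (T₀ − T_ss) e^(−t/τ).
T(3040) = 12.000 + (22.500)·0.052101 = 13.172 °C.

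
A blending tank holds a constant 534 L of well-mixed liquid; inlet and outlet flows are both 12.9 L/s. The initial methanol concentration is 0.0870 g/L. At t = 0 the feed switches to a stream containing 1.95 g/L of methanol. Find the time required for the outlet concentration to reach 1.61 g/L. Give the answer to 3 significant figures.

Species balance: V dC/dt = Q(C_in − C) ⇒ τ = V/Q = 41.395 s.
C(t) = C_in + (C₀ − C_in) e^(−t/τ). Set C = 1.61 and solve for t:
e^(−t/τ) = (C − C_in)/(C₀ − C_in) = (1.61 − 1.95)/(0.0870 − 1.95) = 0.18250
t = −τ ln(…) = 41.395 × 1.7010 = 70.413 s.

70.4 s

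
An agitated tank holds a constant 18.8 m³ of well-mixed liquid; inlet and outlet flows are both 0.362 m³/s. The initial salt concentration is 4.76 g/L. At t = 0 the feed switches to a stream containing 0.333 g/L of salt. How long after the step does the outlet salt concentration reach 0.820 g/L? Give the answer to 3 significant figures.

115 s

Species balance on the tank: V dC/dt = Q(C_in − C), so τ = V/Q = 51.934 s.
C(t) = C_in + (C₀ − C_in) e^(−t/τ). Set C = 0.820 and solve for t:
e^(−t/τ) = (C − C_in)/(C₀ − C_in) = (0.820 − 0.333)/(4.76 − 0.333) = 0.11001
t = −τ ln(…) = 51.934 × 2.2072 = 114.63 s.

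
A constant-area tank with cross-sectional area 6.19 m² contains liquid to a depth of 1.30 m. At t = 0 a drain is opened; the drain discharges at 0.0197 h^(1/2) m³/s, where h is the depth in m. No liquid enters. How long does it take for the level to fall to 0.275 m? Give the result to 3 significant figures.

A dh/dt = −Q_out = −0.0197 √h.
∫ h^(−1/2) dh = −(0.0197/A) ∫ dt, giving 2√h = 2√h₀ − (0.0197/A) t.
t = 2A(√h₀ − √h)/0.0197 = 2·6.19·(√1.30 − √0.275)/0.0197
  = 12.380 × (1.1402 − 0.52440) / 0.0197 = 386.97 s.

387 s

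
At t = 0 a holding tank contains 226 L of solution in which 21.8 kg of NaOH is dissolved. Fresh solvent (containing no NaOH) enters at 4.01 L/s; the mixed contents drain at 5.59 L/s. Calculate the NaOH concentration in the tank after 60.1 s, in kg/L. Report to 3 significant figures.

0.0242 kg/L

Total volume: dV/dt = Q_in − Q_out = -1.5800 L/s, so V(t) = 226 − 1.5800 t and V(60.1) = 131.04 L.
No NaOH enters, so dm/dt = −Q_out · (m/V).
Separate: dm/m = −Q_out dt/V(t) ⇒ ln(m/m₀) = −(Q_out/(Q_in−Q_out)) ln(V/V₀).
m = m₀ (V₀/V)^(Q_out/(Q_in−Q_out)) = 21.8 × (226/131.04)^(-3.5380) = 3.1698 kg.
C = m/V = 3.1698/131.04 = 0.024189 kg/L.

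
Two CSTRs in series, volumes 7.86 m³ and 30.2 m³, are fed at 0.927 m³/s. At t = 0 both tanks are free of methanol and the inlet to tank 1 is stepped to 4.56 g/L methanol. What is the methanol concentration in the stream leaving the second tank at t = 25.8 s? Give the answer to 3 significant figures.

1.84 g/L

Time constants: τᵢ = Vᵢ/Q for each well-mixed tank.
τ₁ = 7.86/0.927 = 8.4790 s; τ₂ = 30.2/0.927 = 32.578 s.
Solving the cascade with C₁(0)=C₂(0)=0 gives C₂(t) = C_in[1 − (τ₁ e^(−t/τ₁) − τ₂ e^(−t/τ₂))/(τ₁ − τ₂)].
At t = 25.8: e^(−t/τ₁) = 0.047700, e^(−t/τ₂) = 0.45297.
C₂ = 4.56·[1 − (8.4790·0.047700 − 32.578·0.45297)/(-24.099)] = 4.56·0.40445 = 1.8443 g/L.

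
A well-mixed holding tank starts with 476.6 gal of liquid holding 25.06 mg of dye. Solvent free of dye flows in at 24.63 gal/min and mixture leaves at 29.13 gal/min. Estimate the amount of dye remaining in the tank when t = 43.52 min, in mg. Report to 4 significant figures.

Let m(t) be the amount of dye. Volume: V(t) = V₀ + (Q_in − Q_out) t = 476.6 − 4.50000 t; V(43.52) = 280.760 gal.
Solute balance: dm/dt = 0 − Q_out C = −Q_out m/V(t).
Separate: dm/m = −Q_out dt/V(t) ⇒ ln(m/m₀) = −(Q_out/(Q_in−Q_out)) ln(V/V₀).
m = m₀ (V₀/V)^(Q_out/(Q_in−Q_out)) = 25.06 × (476.6/280.760)^(-6.47333) = 0.815243 mg.

0.8152 mg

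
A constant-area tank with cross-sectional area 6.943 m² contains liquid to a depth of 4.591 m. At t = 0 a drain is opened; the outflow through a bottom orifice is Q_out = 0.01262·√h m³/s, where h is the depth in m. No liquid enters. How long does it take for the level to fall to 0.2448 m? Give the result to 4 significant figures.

A dh/dt = −Q_out = −0.01262 √h.
This is separable: 2 d(√h)/dt = −0.01262/A, so √h = √h₀ − (0.01262/(2A)) t.
t = 2A(√h₀ − √h)/0.01262 = 2·6.943·(√4.591 − √0.2448)/0.01262
  = 13.8860 × (2.14266 − 0.494773) / 0.01262 = 1813.20 s.

1813 s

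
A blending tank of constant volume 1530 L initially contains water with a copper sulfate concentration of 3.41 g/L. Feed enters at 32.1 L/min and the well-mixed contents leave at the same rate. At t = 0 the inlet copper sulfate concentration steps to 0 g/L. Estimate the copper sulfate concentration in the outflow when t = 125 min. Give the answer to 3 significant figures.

0.248 g/L

Unsteady species balance (constant V, well mixed): V dC/dt = Q(C_in − C).
So dC/dt = (C_in − C)/τ with τ = V/Q = 1530/32.1 = 47.664 min.
Integrating: C(t) = C_in + (C₀ − C_in) e^(−t/τ).
C(125) = 0 + (3.41 − 0)·e^(−125/47.664) = 0 + (3.4100)·0.072618 = 0.24763 g/L.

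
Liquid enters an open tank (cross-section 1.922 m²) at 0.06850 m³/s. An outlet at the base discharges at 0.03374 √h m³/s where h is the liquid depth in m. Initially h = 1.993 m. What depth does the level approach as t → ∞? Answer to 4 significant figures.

4.122 m

Mass balance (ρ constant): A dh/dt = Q_in − 0.03374 √h. At steady state dh/dt = 0:
Q_in = 0.03374 √h_ss ⇒ √h_ss = 0.06850/0.03374 = 2.03023.
h_ss = 2.03023² = 4.12184 m. (Since h₀ = 1.993 m < h_ss, the level will rise toward this value.)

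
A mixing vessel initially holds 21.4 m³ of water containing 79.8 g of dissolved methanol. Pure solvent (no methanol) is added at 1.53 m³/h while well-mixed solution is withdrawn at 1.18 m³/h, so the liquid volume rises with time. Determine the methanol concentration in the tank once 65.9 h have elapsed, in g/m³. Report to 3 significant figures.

0.152 g/m³

Total volume: dV/dt = Q_in − Q_out = 0.35000 m³/h, so V(t) = 21.4 + 0.35000 t and V(65.9) = 44.465 m³.
Solute balance: dm/dt = 0 − Q_out C = −Q_out m/V(t).
dm/m = −Q_out dt/(V₀ + 0.35000 t); integrating gives ln(m/m₀) = −(Q_out/(Q_in−Q_out)) ln(V/V₀).
m = m₀ (V₀/V)^(Q_out/(Q_in−Q_out)) = 79.8 × (21.4/44.465)^(3.3714) = 6.7799 g.
C = m/V = 6.7799/44.465 = 0.15248 g/m³.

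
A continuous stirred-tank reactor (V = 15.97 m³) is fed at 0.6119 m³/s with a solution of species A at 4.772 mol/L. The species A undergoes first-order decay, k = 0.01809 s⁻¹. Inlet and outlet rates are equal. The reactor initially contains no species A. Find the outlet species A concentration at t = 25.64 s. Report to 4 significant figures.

2.478 mol/L

Species balance: V dC/dt = Q C_in − Q C − k V C.
dC/dt = (Q/V) C_in − (Q/V + k) C; effective rate a = Q/V + k = 0.0383156 + 0.01809 = 0.0564056 s⁻¹.
C_ss = Q C_in/(Q + kV) = 3.24156 mol/L; C(t) = C_ss + (C₀ − C_ss) e^(−a t).
C(25.64) = 3.24156 + (-3.24156)·e^(−0.0564056·25.64) = 3.24156 + (-3.24156)·0.235454 = 2.47832 mol/L.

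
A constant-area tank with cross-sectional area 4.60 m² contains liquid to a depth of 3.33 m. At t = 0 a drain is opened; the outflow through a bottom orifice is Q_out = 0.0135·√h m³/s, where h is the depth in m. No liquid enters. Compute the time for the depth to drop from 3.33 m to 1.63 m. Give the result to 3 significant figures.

Volume balance on the tank: A dh/dt = −0.0135 √h.
∫ h^(−1/2) dh = −(0.0135/A) ∫ dt, giving 2√h = 2√h₀ − (0.0135/A) t.
t = 2A(√h₀ − √h)/0.0135 = 2·4.60·(√3.33 − √1.63)/0.0135
  = 9.2000 × (1.8248 − 1.2767) / 0.0135 = 373.53 s.

374 s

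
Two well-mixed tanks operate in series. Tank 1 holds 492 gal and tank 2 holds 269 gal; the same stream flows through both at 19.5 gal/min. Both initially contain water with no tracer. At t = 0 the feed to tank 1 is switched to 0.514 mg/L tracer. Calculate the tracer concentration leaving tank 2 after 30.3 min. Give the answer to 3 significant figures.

0.242 mg/L

Time constants: τᵢ = Vᵢ/Q for each well-mixed tank.
τ₁ = 492/19.5 = 25.231 min; τ₂ = 269/19.5 = 13.795 min.
Solving the cascade with C₁(0)=C₂(0)=0 gives C₂(t) = C_in[1 − (τ₁ e^(−t/τ₁) − τ₂ e^(−t/τ₂))/(τ₁ − τ₂)].
At t = 30.3: e^(−t/τ₁) = 0.30092, e^(−t/τ₂) = 0.11120.
C₂ = 0.514·[1 − (25.231·0.30092 − 13.795·0.11120)/(11.436)] = 0.514·0.47022 = 0.24169 mg/L.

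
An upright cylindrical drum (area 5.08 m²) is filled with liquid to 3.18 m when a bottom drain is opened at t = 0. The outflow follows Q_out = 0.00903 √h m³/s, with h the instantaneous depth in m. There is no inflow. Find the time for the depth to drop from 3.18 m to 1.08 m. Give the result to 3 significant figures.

With no inflow, A dh/dt = −0.00903 √h.
∫ h^(−1/2) dh = −(0.00903/A) ∫ dt, giving 2√h = 2√h₀ − (0.00903/A) t.
t = 2A(√h₀ − √h)/0.00903 = 2·5.08·(√3.18 − √1.08)/0.00903
  = 10.160 × (1.7833 − 1.0392) / 0.00903 = 837.13 s.

837 s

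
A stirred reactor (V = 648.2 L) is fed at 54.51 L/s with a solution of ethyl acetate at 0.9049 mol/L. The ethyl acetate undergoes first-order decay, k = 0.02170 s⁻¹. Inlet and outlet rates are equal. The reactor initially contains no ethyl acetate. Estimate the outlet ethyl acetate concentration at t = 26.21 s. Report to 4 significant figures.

0.6743 mol/L

Accumulation = in − out − consumed: V dC/dt = Q C_in − Q C − k V C.
dC/dt = (Q/V) C_in − (Q/V + k) C; effective rate a = Q/V + k = 0.0840944 + 0.02170 = 0.105794 s⁻¹.
C_ss = Q C_in/(Q + kV) = 0.719292 mol/L; C(t) = C_ss + (C₀ − C_ss) e^(−a t).
C(26.21) = 0.719292 + (-0.719292)·e^(−0.105794·26.21) = 0.719292 + (-0.719292)·0.0624823 = 0.674349 mol/L.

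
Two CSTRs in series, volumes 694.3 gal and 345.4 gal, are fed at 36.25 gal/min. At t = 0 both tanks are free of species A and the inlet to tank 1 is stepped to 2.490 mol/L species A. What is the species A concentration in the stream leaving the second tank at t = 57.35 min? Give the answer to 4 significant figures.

2.248 mol/L

Each tank obeys Vᵢ dCᵢ/dt = Q(Cᵢ₋₁ − Cᵢ), so τᵢ = Vᵢ/Q.
τ₁ = 694.3/36.25 = 19.1531 min; τ₂ = 345.4/36.25 = 9.52828 min.
Tank 1: C₁ = C_in(1 − e^(−t/τ₁)). Tank 2 (τ₁ ≠ τ₂): C₂ = C_in[1 − (τ₁ e^(−t/τ₁) − τ₂ e^(−t/τ₂))/(τ₁ − τ₂)].
At t = 57.35: e^(−t/τ₁) = 0.0500720, e^(−t/τ₂) = 0.00243228.
C₂ = 2.490·[1 − (19.1531·0.0500720 − 9.52828·0.00243228)/(9.62483)] = 2.490·0.902766 = 2.24789 mol/L.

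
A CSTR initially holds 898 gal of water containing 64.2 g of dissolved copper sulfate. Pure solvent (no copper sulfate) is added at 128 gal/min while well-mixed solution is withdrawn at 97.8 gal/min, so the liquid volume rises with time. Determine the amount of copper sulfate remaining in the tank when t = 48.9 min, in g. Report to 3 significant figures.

Let m(t) be the amount of copper sulfate. Volume: V(t) = V₀ + (Q_in − Q_out) t = 898 + 30.200 t; V(48.9) = 2374.8 gal.
Species balance (pure solvent in): dm/dt = −Q_out · m/V(t).
Separate: dm/m = −Q_out dt/V(t) ⇒ ln(m/m₀) = −(Q_out/(Q_in−Q_out)) ln(V/V₀).
m = m₀ (V₀/V)^(Q_out/(Q_in−Q_out)) = 64.2 × (898/2374.8)^(3.2384) = 2.7530 g.

2.75 g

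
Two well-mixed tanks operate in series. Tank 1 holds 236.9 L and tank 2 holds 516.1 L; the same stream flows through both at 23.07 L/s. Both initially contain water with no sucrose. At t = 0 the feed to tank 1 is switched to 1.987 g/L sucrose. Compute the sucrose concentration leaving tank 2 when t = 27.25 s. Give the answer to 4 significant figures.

Each tank obeys Vᵢ dCᵢ/dt = Q(Cᵢ₋₁ − Cᵢ), so τᵢ = Vᵢ/Q.
τ₁ = 236.9/23.07 = 10.2687 s; τ₂ = 516.1/23.07 = 22.3710 s.
Tank 1: C₁ = C_in(1 − e^(−t/τ₁)). Tank 2 (τ₁ ≠ τ₂): C₂ = C_in[1 − (τ₁ e^(−t/τ₁) − τ₂ e^(−t/τ₂))/(τ₁ − τ₂)].
At t = 27.25: e^(−t/τ₁) = 0.0703915, e^(−t/τ₂) = 0.295794.
C₂ = 1.987·[1 − (10.2687·0.0703915 − 22.3710·0.295794)/(-12.1023)] = 1.987·0.512953 = 1.01924 g/L.

1.019 g/L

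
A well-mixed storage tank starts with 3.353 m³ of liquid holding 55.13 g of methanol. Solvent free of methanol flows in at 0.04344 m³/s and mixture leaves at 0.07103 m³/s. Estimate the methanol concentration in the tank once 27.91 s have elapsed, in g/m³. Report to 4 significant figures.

10.90 g/m³

Total volume: dV/dt = Q_in − Q_out = -0.0275900 m³/s, so V(t) = 3.353 − 0.0275900 t and V(27.91) = 2.58296 m³.
No methanol enters, so dm/dt = −Q_out · (m/V).
Separate: dm/m = −Q_out dt/V(t) ⇒ ln(m/m₀) = −(Q_out/(Q_in−Q_out)) ln(V/V₀).
m = m₀ (V₀/V)^(Q_out/(Q_in−Q_out)) = 55.13 × (3.353/2.58296)^(-2.57448) = 28.1617 g.
C = m/V = 28.1617/2.58296 = 10.9029 g/m³.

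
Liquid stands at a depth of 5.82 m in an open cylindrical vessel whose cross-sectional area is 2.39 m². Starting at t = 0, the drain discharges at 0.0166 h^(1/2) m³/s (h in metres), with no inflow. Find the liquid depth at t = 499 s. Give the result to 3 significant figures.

Volume balance on the tank: A dh/dt = −0.0166 √h.
∫ h^(−1/2) dh = −(0.0166/A) ∫ dt, giving 2√h = 2√h₀ − (0.0166/A) t.
√h = √5.82 − 0.0166·499/(2·2.39) = 2.4125 − 1.7329 = 0.67954.
h = 0.67954² = 0.46177 m.

0.462 m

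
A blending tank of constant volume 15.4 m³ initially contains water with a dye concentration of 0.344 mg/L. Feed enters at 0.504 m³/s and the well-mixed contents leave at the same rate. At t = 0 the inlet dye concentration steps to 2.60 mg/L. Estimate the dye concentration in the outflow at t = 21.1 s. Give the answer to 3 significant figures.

Accumulation = in − out for the solute gives V dC/dt = Q(C_in − C).
Rewrite as dC/dt + C/τ = C_in/τ, τ = V/Q = 30.556 s.
C approaches C_in exponentially: C(t) = C_in + (C₀ − C_in) e^(−t/τ).
C(21.1) = 2.60 + (0.344 − 2.60)·e^(−21.1/30.556) = 2.60 + (-2.2560)·0.50130 = 1.4691 mg/L.

1.47 mg/L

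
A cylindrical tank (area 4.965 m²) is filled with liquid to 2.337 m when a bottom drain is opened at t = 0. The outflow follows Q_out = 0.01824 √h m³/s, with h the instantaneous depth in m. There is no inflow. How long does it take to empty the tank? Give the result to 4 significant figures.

832.2 s

With no inflow, A dh/dt = −0.01824 √h.
This is separable: 2 d(√h)/dt = −0.01824/A, so √h = √h₀ − (0.01824/(2A)) t.
Set h = 0: 2√h₀ = (0.01824/A) t_empty ⇒ t_empty = 2A√h₀/0.01824.
t_empty = 2·4.965·√2.337/0.01824 = 9.93000·1.52872/0.01824 = 832.250 s.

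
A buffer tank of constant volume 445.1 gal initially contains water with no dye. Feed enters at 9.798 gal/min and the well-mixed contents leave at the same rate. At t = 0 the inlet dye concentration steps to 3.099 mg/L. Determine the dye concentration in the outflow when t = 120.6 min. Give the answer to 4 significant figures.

2.881 mg/L

Unsteady species balance (constant V, well mixed): V dC/dt = Q(C_in − C).
Rewrite as dC/dt + C/τ = C_in/τ, τ = V/Q = 45.4276 min.
Solution: C(t) = C_in + (C₀ − C_in) e^(−t/τ).
C(120.6) = 3.099 + (0 − 3.099)·e^(−120.6/45.4276) = 3.099 + (-3.09900)·0.0703149 = 2.88109 mg/L.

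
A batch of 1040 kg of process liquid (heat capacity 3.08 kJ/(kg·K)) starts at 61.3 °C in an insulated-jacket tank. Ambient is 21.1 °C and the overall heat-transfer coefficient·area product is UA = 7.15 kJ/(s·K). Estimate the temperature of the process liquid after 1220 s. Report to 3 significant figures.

23.7 °C

Lumped-capacitance energy balance: M c_p dT/dt = UA(T_amb − T).
dT/dt = (T_ss − T)/τ with T_ss = T_amb = 21.100 °C, τ = M c_p/UA = 1040·3.08/7.15 = 448.00 s.
Integrating: T(t) = T_ss + (T₀ − T_ss) e^(−t/τ).
T(1220) = 21.100 + (40.200)·0.065663 = 23.740 °C.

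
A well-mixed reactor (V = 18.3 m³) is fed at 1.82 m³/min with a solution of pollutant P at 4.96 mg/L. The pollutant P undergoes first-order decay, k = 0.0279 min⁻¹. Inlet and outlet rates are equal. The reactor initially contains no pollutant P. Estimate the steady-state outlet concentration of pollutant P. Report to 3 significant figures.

3.87 mg/L

V dC/dt = Q(C_in − C) − k V C.
Steady state (dC/dt = 0): C_ss = Q C_in/(Q + kV) = C_in/(1 + kV/Q).
C_ss = 1.82·4.96/(1.82 + 0.0279·18.3) = 9.0272/2.3306 = 3.8734 mg/L.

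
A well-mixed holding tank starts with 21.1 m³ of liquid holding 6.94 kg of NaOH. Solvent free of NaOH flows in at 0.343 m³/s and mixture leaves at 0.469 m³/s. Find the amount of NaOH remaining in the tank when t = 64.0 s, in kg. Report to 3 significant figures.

Total volume: dV/dt = Q_in − Q_out = -0.12600 m³/s, so V(t) = 21.1 − 0.12600 t and V(64.0) = 13.036 m³.
Species balance (pure solvent in): dm/dt = −Q_out · m/V(t).
dm/m = −Q_out dt/(V₀ − 0.12600 t); integrating gives ln(m/m₀) = −(Q_out/(Q_in−Q_out)) ln(V/V₀).
m = m₀ (V₀/V)^(Q_out/(Q_in−Q_out)) = 6.94 × (21.1/13.036)^(-3.7222) = 1.1558 kg.

1.16 kg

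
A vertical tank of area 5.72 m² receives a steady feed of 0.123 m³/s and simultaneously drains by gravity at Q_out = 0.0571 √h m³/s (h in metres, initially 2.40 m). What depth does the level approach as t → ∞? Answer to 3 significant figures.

A dh/dt = Q_in − 0.0571 √h. Steady state requires inflow = outflow:
Q_in = 0.0571 √h_ss ⇒ √h_ss = 0.123/0.0571 = 2.1541.
h_ss = 2.1541² = 4.6402 m. (Since h₀ = 2.40 m < h_ss, the level will rise toward this value.)

4.64 m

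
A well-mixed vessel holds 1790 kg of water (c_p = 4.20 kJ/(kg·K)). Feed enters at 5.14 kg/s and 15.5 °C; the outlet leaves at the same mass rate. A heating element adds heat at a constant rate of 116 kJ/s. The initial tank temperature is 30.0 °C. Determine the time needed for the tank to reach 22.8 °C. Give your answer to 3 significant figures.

542 s

First-law balance (no shaft work): M c_p dT/dt = ṁ c_p (T_in − T) + 116.
τ = M/ṁ = 348.25 s; T_ss = T_in + Q̇/(ṁ c_p) = 20.873 °C.
T(t) = T_ss + (T₀ − T_ss) e^(−t/τ). Set T = 22.8:
e^(−t/τ) = (22.8 − 20.873)/(30.0 − 20.873) = 0.21110
t = −348.25 · ln(0.21110) = 541.67 s.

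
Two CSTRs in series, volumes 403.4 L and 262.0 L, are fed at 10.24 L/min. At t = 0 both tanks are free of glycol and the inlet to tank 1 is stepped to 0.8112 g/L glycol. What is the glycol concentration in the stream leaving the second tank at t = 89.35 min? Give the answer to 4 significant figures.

0.6174 g/L

Species balance on tank i: dCᵢ/dt = (Cᵢ₋₁ − Cᵢ)/τᵢ with τᵢ = Vᵢ/Q.
τ₁ = 403.4/10.24 = 39.3945 min; τ₂ = 262.0/10.24 = 25.5859 min.
Solving the cascade with C₁(0)=C₂(0)=0 gives C₂(t) = C_in[1 − (τ₁ e^(−t/τ₁) − τ₂ e^(−t/τ₂))/(τ₁ − τ₂)].
At t = 89.35: e^(−t/τ₁) = 0.103511, e^(−t/τ₂) = 0.0304353.
C₂ = 0.8112·[1 − (39.3945·0.103511 − 25.5859·0.0304353)/(13.8086)] = 0.8112·0.761088 = 0.617395 g/L.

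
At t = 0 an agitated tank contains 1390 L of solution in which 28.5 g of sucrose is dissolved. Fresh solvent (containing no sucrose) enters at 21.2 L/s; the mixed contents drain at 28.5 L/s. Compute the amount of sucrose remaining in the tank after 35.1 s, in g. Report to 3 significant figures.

12.9 g

Total volume: dV/dt = Q_in − Q_out = -7.3000 L/s, so V(t) = 1390 − 7.3000 t and V(35.1) = 1133.8 L.
No sucrose enters, so dm/dt = −Q_out · (m/V).
dm/m = −Q_out dt/(V₀ − 7.3000 t); integrating gives ln(m/m₀) = −(Q_out/(Q_in−Q_out)) ln(V/V₀).
m = m₀ (V₀/V)^(Q_out/(Q_in−Q_out)) = 28.5 × (1390/1133.8)^(-3.9041) = 12.864 g.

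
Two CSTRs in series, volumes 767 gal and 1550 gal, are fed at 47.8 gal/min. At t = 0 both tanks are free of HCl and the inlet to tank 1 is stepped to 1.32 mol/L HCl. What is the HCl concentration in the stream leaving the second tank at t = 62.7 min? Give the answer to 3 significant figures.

Species balance on tank i: dCᵢ/dt = (Cᵢ₋₁ − Cᵢ)/τᵢ with τᵢ = Vᵢ/Q.
τ₁ = 767/47.8 = 16.046 min; τ₂ = 1550/47.8 = 32.427 min.
Solving the cascade with C₁(0)=C₂(0)=0 gives C₂(t) = C_in[1 − (τ₁ e^(−t/τ₁) − τ₂ e^(−t/τ₂))/(τ₁ − τ₂)].
At t = 62.7: e^(−t/τ₁) = 0.020090, e^(−t/τ₂) = 0.14463.
C₂ = 1.32·[1 − (16.046·0.020090 − 32.427·0.14463)/(-16.381)] = 1.32·0.73338 = 0.96806 mol/L.

0.968 mol/L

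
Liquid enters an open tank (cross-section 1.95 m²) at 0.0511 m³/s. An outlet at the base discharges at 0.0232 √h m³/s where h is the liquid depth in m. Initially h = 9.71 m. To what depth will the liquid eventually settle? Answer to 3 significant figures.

4.85 m

A dh/dt = Q_in − 0.0232 √h. Steady state requires inflow = outflow:
Q_in = 0.0232 √h_ss ⇒ √h_ss = 0.0511/0.0232 = 2.2026.
h_ss = 2.2026² = 4.8514 m. (Since h₀ = 9.71 m > h_ss, the level will fall toward this value.)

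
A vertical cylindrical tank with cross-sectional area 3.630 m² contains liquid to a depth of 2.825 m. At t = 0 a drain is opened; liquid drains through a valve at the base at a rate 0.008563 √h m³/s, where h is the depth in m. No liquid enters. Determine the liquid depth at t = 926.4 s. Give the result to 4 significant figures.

0.3459 m

Volume balance on the tank: A dh/dt = −0.008563 √h.
∫ h^(−1/2) dh = −(0.008563/A) ∫ dt, giving 2√h = 2√h₀ − (0.008563/A) t.
√h = √2.825 − 0.008563·926.4/(2·3.630) = 1.68077 − 1.09267 = 0.588107.
h = 0.588107² = 0.345869 m.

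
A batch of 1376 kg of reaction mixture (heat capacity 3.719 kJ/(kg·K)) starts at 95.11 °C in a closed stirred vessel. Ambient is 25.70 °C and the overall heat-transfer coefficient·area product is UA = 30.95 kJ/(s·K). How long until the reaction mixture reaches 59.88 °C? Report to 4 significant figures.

Lumped-capacitance energy balance: M c_p dT/dt = UA(T_amb − T).
τ = M c_p/UA = 165.342 s; T_ss = T_amb = 25.7000 °C.
T(t) = T_ss + (T₀ − T_ss)e^(−t/τ); set T = 59.88:
t = −τ ln[(T − T_ss)/(T₀ − T_ss)] = −165.342 · ln(0.492436) = 117.127 s.

117.1 s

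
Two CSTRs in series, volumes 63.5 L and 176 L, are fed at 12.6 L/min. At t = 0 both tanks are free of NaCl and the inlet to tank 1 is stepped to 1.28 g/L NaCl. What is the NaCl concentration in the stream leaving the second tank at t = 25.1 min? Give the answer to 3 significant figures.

0.953 g/L

Species balance on tank i: dCᵢ/dt = (Cᵢ₋₁ − Cᵢ)/τᵢ with τᵢ = Vᵢ/Q.
τ₁ = 63.5/12.6 = 5.0397 min; τ₂ = 176/12.6 = 13.968 min.
Tank 1: C₁ = C_in(1 − e^(−t/τ₁)). Tank 2 (τ₁ ≠ τ₂): C₂ = C_in[1 − (τ₁ e^(−t/τ₁) − τ₂ e^(−t/τ₂))/(τ₁ − τ₂)].
At t = 25.1: e^(−t/τ₁) = 0.0068708, e^(−t/τ₂) = 0.16581.
C₂ = 1.28·[1 − (5.0397·0.0068708 − 13.968·0.16581)/(-8.9286)] = 1.28·0.74448 = 0.95294 g/L.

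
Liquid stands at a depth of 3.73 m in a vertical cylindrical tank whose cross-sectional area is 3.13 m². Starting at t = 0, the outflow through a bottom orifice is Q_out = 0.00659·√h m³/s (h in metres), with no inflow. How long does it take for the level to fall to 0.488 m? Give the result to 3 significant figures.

With no inflow, A dh/dt = −0.00659 √h.
Separate and integrate: 2(√h − √h₀) = −(0.00659/A) t.
t = 2A(√h₀ − √h)/0.00659 = 2·3.13·(√3.73 − √0.488)/0.00659
  = 6.2600 × (1.9313 − 0.69857) / 0.00659 = 1171.0 s.

1170 s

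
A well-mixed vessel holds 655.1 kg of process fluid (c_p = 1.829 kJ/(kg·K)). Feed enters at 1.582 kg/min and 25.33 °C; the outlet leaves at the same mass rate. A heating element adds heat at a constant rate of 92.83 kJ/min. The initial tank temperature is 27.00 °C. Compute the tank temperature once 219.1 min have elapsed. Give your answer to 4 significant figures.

39.50 °C

Heat balance on the well-mixed liquid: M c_p dT/dt = ṁ c_p (T_in − T) + 92.83.
Rearrange: dT/dt = (T_ss − T)/τ with τ = M/ṁ = 414.096 min and T_ss = T_in + Q̇/(ṁ c_p) = 57.4125 °C.
This is linear first-order; T(t) = T_ss + (T₀ − T_ss) e^(−t/τ).
T(219.1) = 57.4125 + (-30.4125)·e^(−219.1/414.096) = 57.4125 + (-30.4125)·0.589132 = 39.4955 °C.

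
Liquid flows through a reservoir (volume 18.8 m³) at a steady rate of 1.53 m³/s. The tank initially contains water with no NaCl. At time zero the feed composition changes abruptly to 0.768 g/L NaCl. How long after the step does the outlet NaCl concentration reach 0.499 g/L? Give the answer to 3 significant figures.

Transient balance on the dissolved component: V dC/dt = Q(C_in − C), so τ = V/Q = 12.288 s.
C(t) = C_in + (C₀ − C_in) e^(−t/τ). Set C = 0.499 and solve for t:
e^(−t/τ) = (C − C_in)/(C₀ − C_in) = (0.499 − 0.768)/(0 − 0.768) = 0.35026
t = −τ ln(…) = 12.288 × 1.0491 = 12.891 s.

12.9 s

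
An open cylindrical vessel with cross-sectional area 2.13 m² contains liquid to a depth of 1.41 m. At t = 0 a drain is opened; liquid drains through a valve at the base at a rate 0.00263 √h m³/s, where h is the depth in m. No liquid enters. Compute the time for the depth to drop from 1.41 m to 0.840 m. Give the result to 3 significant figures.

Unsteady balance on liquid volume: A dh/dt = −0.00263 √h.
Separate and integrate: 2(√h − √h₀) = −(0.00263/A) t.
t = 2A(√h₀ − √h)/0.00263 = 2·2.13·(√1.41 − √0.840)/0.00263
  = 4.2600 × (1.1874 − 0.91652) / 0.00263 = 438.83 s.

439 s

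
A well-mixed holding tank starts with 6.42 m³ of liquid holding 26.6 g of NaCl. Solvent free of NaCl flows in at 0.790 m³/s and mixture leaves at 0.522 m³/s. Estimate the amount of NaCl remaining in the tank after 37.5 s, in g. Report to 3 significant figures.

Let m(t) be the amount of NaCl. Volume: V(t) = V₀ + (Q_in − Q_out) t = 6.42 + 0.26800 t; V(37.5) = 16.470 m³.
No NaCl enters, so dm/dt = −Q_out · (m/V).
Separate: dm/m = −Q_out dt/V(t) ⇒ ln(m/m₀) = −(Q_out/(Q_in−Q_out)) ln(V/V₀).
m = m₀ (V₀/V)^(Q_out/(Q_in−Q_out)) = 26.6 × (6.42/16.470)^(1.9478) = 4.2456 g.

4.25 g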